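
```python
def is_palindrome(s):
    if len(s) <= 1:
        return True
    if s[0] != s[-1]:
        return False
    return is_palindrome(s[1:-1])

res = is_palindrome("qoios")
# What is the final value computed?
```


is_palindrome("qoios")
"qoios": s[0]='q' != s[-1]='s' -> False
= False


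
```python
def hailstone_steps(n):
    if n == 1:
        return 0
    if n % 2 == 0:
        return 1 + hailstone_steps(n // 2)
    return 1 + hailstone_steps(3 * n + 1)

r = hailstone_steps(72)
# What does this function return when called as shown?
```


hailstone_steps(72)
72 is even -> hailstone_steps(36)
36 is even -> hailstone_steps(18)
18 is even -> hailstone_steps(9)
9 is odd -> 3*9+1 = 28 -> hailstone_steps(28)
28 is even -> hailstone_steps(14)
14 is even -> hailstone_steps(7)
7 is odd -> 3*7+1 = 22 -> hailstone_steps(22)
22 is even -> hailstone_steps(11)
11 is odd -> 3*11+1 = 34 -> hailstone_steps(34)
34 is even -> hailstone_steps(17)
17 is odd -> 3*17+1 = 52 -> hailstone_steps(52)
52 is even -> hailstone_steps(26)
26 is even -> hailstone_steps(13)
13 is odd -> 3*13+1 = 40 -> hailstone_steps(40)
40 is even -> hailstone_steps(20)
20 is even -> hailstone_steps(10)
10 is even -> hailstone_steps(5)
5 is odd -> 3*5+1 = 16 -> hailstone_steps(16)
16 is even -> hailstone_steps(8)
8 is even -> hailstone_steps(4)
4 is even -> hailstone_steps(2)
2 is even -> hailstone_steps(1)
Reached 1 after 22 steps
= 22


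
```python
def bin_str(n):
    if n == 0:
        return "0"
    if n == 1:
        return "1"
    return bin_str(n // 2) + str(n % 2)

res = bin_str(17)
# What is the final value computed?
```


bin_str(17)
= bin_str(8) + "1"
= bin_str(4) + "0" + "1"
= bin_str(2) + "0" + "0" + "1"
= bin_str(1) + "0" + "0" + "0" + "1"
= "1" + "0" + "0" + "0" + "1"
= "10001"


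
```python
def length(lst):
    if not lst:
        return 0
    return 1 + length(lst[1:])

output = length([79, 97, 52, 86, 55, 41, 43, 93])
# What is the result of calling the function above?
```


length([79, 97, 52, 86, 55, 41, 43, 93])
= 1 + length([97, 52, 86, 55, 41, 43, 93])
= 1 + 1 + length([52, 86, 55, 41, 43, 93])
= 1 + 1 + 1 + length([86, 55, 41, 43, 93])
= 1 + 1 + 1 + 1 + length([55, 41, 43, 93])
= 1 + 1 + 1 + 1 + 1 + length([41, 43, 93])
= 1 + 1 + 1 + 1 + 1 + 1 + length([43, 93])
= 1 + 1 + 1 + 1 + 1 + 1 + 1 + length([93])
= 1 + 1 + 1 + 1 + 1 + 1 + 1 + 1 + length([])
= 1 + 1 + 1 + 1 + 1 + 1 + 1 + 1 + 0
= 8


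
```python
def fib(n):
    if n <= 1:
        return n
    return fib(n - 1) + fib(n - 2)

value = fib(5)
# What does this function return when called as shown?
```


fib(5)
= fib(4) + fib(3)
= (fib(3) + fib(2)) + fib(3)
Computing bottom-up: fib(0)=0, fib(1)=1, fib(2)=1, fib(3)=2, fib(4)=3, fib(5)=5
= 5


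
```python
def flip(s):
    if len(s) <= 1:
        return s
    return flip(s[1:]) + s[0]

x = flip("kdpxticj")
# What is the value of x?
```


flip("kdpxticj")
= flip("dpxticj") + "k"
= flip("pxticj") + "d" + "k"
= flip("xticj") + "p" + "d" + "k"
= flip("ticj") + "x" + "p" + "d" + "k"
= flip("icj") + "t" + "x" + "p" + "d" + "k"
= flip("cj") + "i" + "t" + "x" + "p" + "d" + "k"
= flip("j") + "c" + "i" + "t" + "x" + "p" + "d" + "k"
= "j" + "c" + "i" + "t" + "x" + "p" + "d" + "k"
= "jcitxpdk"


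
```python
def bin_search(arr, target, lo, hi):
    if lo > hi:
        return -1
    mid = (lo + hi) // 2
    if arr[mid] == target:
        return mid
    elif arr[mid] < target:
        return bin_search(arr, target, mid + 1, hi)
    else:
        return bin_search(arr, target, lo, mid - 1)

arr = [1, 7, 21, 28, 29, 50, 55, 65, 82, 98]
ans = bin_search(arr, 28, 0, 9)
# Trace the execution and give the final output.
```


bin_search(arr, 28, 0, 9)
lo=0, hi=9, mid=4, arr[mid]=29
29 > 28, search left half
lo=0, hi=3, mid=1, arr[mid]=7
7 < 28, search right half
lo=2, hi=3, mid=2, arr[mid]=21
21 < 28, search right half
lo=3, hi=3, mid=3, arr[mid]=28
arr[3] == 28, found at index 3
= 3


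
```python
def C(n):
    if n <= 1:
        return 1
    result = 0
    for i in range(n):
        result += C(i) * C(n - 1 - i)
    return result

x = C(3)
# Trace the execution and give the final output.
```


C(3)
= sum of C(i) * C(3-1-i) for i in 0..2
First compute sub-values bottom-up:
  C(0) = 1, C(1) = 1
  C(2) = 1*1 + 1*1 = 2
Now C(3):
  C(0)*C(2) = 1*2 = 2
  C(1)*C(1) = 1*1 = 1
  C(2)*C(0) = 2*1 = 2
= 2 + 1 + 2
= 5


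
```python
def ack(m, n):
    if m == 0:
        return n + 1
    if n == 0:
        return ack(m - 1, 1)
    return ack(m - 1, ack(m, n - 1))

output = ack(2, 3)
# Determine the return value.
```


ack(2, 3)
= ack(1, ack(2, 2))
First compute ack(2, 2) = 7
= ack(1, 7)
= 9


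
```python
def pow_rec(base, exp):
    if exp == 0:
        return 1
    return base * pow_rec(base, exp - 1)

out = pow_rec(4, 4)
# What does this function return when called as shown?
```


pow_rec(4, 4)
= 4 * pow_rec(4, 3)
= 4 * 4 * pow_rec(4, 2)
= 4 * 4 * 4 * pow_rec(4, 1)
= 4 * 4 * 4 * 4 * pow_rec(4, 0)
= 4 * 4 * 4 * 4 * 1
= 256


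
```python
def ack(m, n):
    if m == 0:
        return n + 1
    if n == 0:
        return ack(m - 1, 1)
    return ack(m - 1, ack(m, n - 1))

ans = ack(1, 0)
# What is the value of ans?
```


ack(1, 0)
n == 0: return ack(0, 1)
= ack(0, 1) = 2
= 2


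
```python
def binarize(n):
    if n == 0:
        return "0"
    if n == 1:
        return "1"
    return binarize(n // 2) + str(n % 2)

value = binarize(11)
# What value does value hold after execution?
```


binarize(11)
= binarize(5) + "1"
= binarize(2) + "1" + "1"
= binarize(1) + "0" + "1" + "1"
= "1" + "0" + "1" + "1"
= "1011"


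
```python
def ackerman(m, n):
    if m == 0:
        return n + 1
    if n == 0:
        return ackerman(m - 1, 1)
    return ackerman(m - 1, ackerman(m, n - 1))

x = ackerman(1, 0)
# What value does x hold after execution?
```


ackerman(1, 0)
n == 0: return ackerman(0, 1)
= ackerman(0, 1) = 2
= 2


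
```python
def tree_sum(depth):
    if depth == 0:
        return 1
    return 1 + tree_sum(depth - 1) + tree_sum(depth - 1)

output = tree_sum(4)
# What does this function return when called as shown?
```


tree_sum(4)
= 1 + tree_sum(3) + tree_sum(3)
= 1 + 2 * tree_sum(3)
tree_sum(k) = 2^(k+1) - 1
tree_sum(0) = 1
tree_sum(1) = 3
tree_sum(2) = 7
tree_sum(3) = 15
tree_sum(4) = 31
tree_sum(4) = 2^5 - 1 = 31


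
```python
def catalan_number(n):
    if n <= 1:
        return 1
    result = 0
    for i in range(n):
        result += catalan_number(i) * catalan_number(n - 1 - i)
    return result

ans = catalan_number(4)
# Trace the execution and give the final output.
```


catalan_number(4)
= sum of catalan_number(i) * catalan_number(4-1-i) for i in 0..3
First compute sub-values bottom-up:
  catalan_number(0) = 1, catalan_number(1) = 1
  catalan_number(2) = 1*1 + 1*1 = 2
  catalan_number(3) = 1*2 + 1*1 + 2*1 = 5
Now catalan_number(4):
  catalan_number(0)*catalan_number(3) = 1*5 = 5
  catalan_number(1)*catalan_number(2) = 1*2 = 2
  catalan_number(2)*catalan_number(1) = 2*1 = 2
  catalan_number(3)*catalan_number(0) = 5*1 = 5
= 5 + 2 + 2 + 5
= 14


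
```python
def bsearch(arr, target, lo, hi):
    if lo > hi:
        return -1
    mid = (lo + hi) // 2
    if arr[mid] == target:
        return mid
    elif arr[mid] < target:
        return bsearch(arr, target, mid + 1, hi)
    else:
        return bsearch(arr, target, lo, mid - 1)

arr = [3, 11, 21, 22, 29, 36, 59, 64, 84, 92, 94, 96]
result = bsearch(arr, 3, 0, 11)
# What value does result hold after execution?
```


bsearch(arr, 3, 0, 11)
lo=0, hi=11, mid=5, arr[mid]=36
36 > 3, search left half
lo=0, hi=4, mid=2, arr[mid]=21
21 > 3, search left half
lo=0, hi=1, mid=0, arr[mid]=3
arr[0] == 3, found at index 0
= 0


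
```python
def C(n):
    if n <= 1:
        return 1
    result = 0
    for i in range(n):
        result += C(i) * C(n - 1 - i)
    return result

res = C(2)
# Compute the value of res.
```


C(2)
= sum of C(i) * C(2-1-i) for i in 0..1
  C(0)*C(1) = 1*1 = 1
  C(1)*C(0) = 1*1 = 1
= 1 + 1
= 2


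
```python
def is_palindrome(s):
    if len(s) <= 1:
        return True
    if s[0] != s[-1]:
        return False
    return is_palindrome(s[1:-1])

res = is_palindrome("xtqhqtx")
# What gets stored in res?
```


is_palindrome("xtqhqtx")
"xtqhqtx": s[0]='x' == s[-1]='x' -> is_palindrome("tqhqt")
"tqhqt": s[0]='t' == s[-1]='t' -> is_palindrome("qhq")
"qhq": s[0]='q' == s[-1]='q' -> is_palindrome("h")
"h": len <= 1 -> True
= True


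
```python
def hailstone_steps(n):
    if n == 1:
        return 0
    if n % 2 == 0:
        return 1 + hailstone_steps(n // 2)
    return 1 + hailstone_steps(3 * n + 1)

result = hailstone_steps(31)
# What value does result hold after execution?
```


hailstone_steps(31)
31 is odd -> 3*31+1 = 94 -> hailstone_steps(94)
94 is even -> hailstone_steps(47)
47 is odd -> 3*47+1 = 142 -> hailstone_steps(142)
142 is even -> hailstone_steps(71)
71 is odd -> 3*71+1 = 214 -> hailstone_steps(214)
214 is even -> hailstone_steps(107)
107 is odd -> 3*107+1 = 322 -> hailstone_steps(322)
322 is even -> hailstone_steps(161)
161 is odd -> 3*161+1 = 484 -> hailstone_steps(484)
484 is even -> hailstone_steps(242)
242 is even -> hailstone_steps(121)
121 is odd -> 3*121+1 = 364 -> hailstone_steps(364)
364 is even -> hailstone_steps(182)
182 is even -> hailstone_steps(91)
91 is odd -> 3*91+1 = 274 -> hailstone_steps(274)
274 is even -> hailstone_steps(137)
137 is odd -> 3*137+1 = 412 -> hailstone_steps(412)
412 is even -> hailstone_steps(206)
206 is even -> hailstone_steps(103)
103 is odd -> 3*103+1 = 310 -> hailstone_steps(310)
310 is even -> hailstone_steps(155)
155 is odd -> 3*155+1 = 466 -> hailstone_steps(466)
466 is even -> hailstone_steps(233)
233 is odd -> 3*233+1 = 700 -> hailstone_steps(700)
700 is even -> hailstone_steps(350)
350 is even -> hailstone_steps(175)
175 is odd -> 3*175+1 = 526 -> hailstone_steps(526)
526 is even -> hailstone_steps(263)
263 is odd -> 3*263+1 = 790 -> hailstone_steps(790)
790 is even -> hailstone_steps(395)
395 is odd -> 3*395+1 = 1186 -> hailstone_steps(1186)
1186 is even -> hailstone_steps(593)
593 is odd -> 3*593+1 = 1780 -> hailstone_steps(1780)
1780 is even -> hailstone_steps(890)
890 is even -> hailstone_steps(445)
445 is odd -> 3*445+1 = 1336 -> hailstone_steps(1336)
1336 is even -> hailstone_steps(668)
668 is even -> hailstone_steps(334)
334 is even -> hailstone_steps(167)
167 is odd -> 3*167+1 = 502 -> hailstone_steps(502)
502 is even -> hailstone_steps(251)
251 is odd -> 3*251+1 = 754 -> hailstone_steps(754)
754 is even -> hailstone_steps(377)
377 is odd -> 3*377+1 = 1132 -> hailstone_steps(1132)
1132 is even -> hailstone_steps(566)
566 is even -> hailstone_steps(283)
283 is odd -> 3*283+1 = 850 -> hailstone_steps(850)
850 is even -> hailstone_steps(425)
425 is odd -> 3*425+1 = 1276 -> hailstone_steps(1276)
1276 is even -> hailstone_steps(638)
638 is even -> hailstone_steps(319)
319 is odd -> 3*319+1 = 958 -> hailstone_steps(958)
958 is even -> hailstone_steps(479)
479 is odd -> 3*479+1 = 1438 -> hailstone_steps(1438)
1438 is even -> hailstone_steps(719)
719 is odd -> 3*719+1 = 2158 -> hailstone_steps(2158)
2158 is even -> hailstone_steps(1079)
1079 is odd -> 3*1079+1 = 3238 -> hailstone_steps(3238)
3238 is even -> hailstone_steps(1619)
1619 is odd -> 3*1619+1 = 4858 -> hailstone_steps(4858)
4858 is even -> hailstone_steps(2429)
2429 is odd -> 3*2429+1 = 7288 -> hailstone_steps(7288)
7288 is even -> hailstone_steps(3644)
3644 is even -> hailstone_steps(1822)
1822 is even -> hailstone_steps(911)
911 is odd -> 3*911+1 = 2734 -> hailstone_steps(2734)
2734 is even -> hailstone_steps(1367)
1367 is odd -> 3*1367+1 = 4102 -> hailstone_steps(4102)
4102 is even -> hailstone_steps(2051)
2051 is odd -> 3*2051+1 = 6154 -> hailstone_steps(6154)
6154 is even -> hailstone_steps(3077)
3077 is odd -> 3*3077+1 = 9232 -> hailstone_steps(9232)
9232 is even -> hailstone_steps(4616)
4616 is even -> hailstone_steps(2308)
2308 is even -> hailstone_steps(1154)
1154 is even -> hailstone_steps(577)
577 is odd -> 3*577+1 = 1732 -> hailstone_steps(1732)
1732 is even -> hailstone_steps(866)
866 is even -> hailstone_steps(433)
433 is odd -> 3*433+1 = 1300 -> hailstone_steps(1300)
1300 is even -> hailstone_steps(650)
650 is even -> hailstone_steps(325)
325 is odd -> 3*325+1 = 976 -> hailstone_steps(976)
976 is even -> hailstone_steps(488)
488 is even -> hailstone_steps(244)
244 is even -> hailstone_steps(122)
122 is even -> hailstone_steps(61)
61 is odd -> 3*61+1 = 184 -> hailstone_steps(184)
184 is even -> hailstone_steps(92)
92 is even -> hailstone_steps(46)
46 is even -> hailstone_steps(23)
23 is odd -> 3*23+1 = 70 -> hailstone_steps(70)
70 is even -> hailstone_steps(35)
35 is odd -> 3*35+1 = 106 -> hailstone_steps(106)
106 is even -> hailstone_steps(53)
53 is odd -> 3*53+1 = 160 -> hailstone_steps(160)
160 is even -> hailstone_steps(80)
80 is even -> hailstone_steps(40)
40 is even -> hailstone_steps(20)
20 is even -> hailstone_steps(10)
10 is even -> hailstone_steps(5)
5 is odd -> 3*5+1 = 16 -> hailstone_steps(16)
16 is even -> hailstone_steps(8)
8 is even -> hailstone_steps(4)
4 is even -> hailstone_steps(2)
2 is even -> hailstone_steps(1)
Reached 1 after 106 steps
= 106


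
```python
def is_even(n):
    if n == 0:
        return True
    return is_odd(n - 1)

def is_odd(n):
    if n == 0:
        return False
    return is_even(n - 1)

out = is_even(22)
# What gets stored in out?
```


is_even(22)
= is_odd(21)
= is_even(20)
= is_odd(19)
= is_even(18)
= is_odd(17)
= is_even(16)
= is_odd(15)
= is_even(14)
= is_odd(13)
= is_even(12)
= is_odd(11)
= is_even(10)
= is_odd(9)
= is_even(8)
= is_odd(7)
= is_even(6)
= is_odd(5)
= is_even(4)
= is_odd(3)
= is_even(2)
= is_odd(1)
= is_even(0)
n == 0: return True
= True


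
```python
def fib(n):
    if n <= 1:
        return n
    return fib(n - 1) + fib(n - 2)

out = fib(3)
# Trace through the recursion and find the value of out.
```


fib(3)
= fib(2) + fib(1)
Computing bottom-up: fib(0)=0, fib(1)=1, fib(2)=1, fib(3)=2
= 2


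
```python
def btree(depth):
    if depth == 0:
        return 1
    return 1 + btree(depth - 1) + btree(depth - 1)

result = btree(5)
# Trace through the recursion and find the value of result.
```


btree(5)
= 1 + btree(4) + btree(4)
= 1 + 2 * btree(4)
btree(k) = 2^(k+1) - 1
btree(0) = 1
btree(1) = 3
btree(2) = 7
btree(3) = 15
btree(4) = 31
btree(5) = 2^6 - 1 = 63


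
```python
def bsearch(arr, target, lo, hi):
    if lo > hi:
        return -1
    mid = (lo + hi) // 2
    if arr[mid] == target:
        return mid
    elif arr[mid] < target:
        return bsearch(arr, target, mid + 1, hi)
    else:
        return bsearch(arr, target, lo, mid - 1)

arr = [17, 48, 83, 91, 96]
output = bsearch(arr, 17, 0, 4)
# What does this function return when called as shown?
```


bsearch(arr, 17, 0, 4)
lo=0, hi=4, mid=2, arr[mid]=83
83 > 17, search left half
lo=0, hi=1, mid=0, arr[mid]=17
arr[0] == 17, found at index 0
= 0


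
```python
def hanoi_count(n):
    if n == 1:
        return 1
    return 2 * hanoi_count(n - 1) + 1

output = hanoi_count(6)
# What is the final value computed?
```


hanoi_count(6)
= 2 * hanoi_count(5) + 1
= 2 * (2 * hanoi_count(4) + 1) + 1
= 2 * (2 * (2 * hanoi_count(3) + 1) + 1) + 1
= 2 * (2 * (2 * (2 * hanoi_count(2) + 1) + 1) + 1) + 1
= 2 * (2 * (2 * (2 * (2 * hanoi_count(1) + 1) + 1) + 1) + 1) + 1
Now compute bottom-up:
hanoi_count(1) = 1
hanoi_count(2) = 2 * 1 + 1 = 3
hanoi_count(3) = 2 * 3 + 1 = 7
hanoi_count(4) = 2 * 7 + 1 = 15
hanoi_count(5) = 2 * 15 + 1 = 31
hanoi_count(6) = 2 * 31 + 1 = 63
= 63


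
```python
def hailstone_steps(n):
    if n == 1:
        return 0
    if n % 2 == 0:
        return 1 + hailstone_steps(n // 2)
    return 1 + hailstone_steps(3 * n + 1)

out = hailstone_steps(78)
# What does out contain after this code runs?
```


hailstone_steps(78)
78 is even -> hailstone_steps(39)
39 is odd -> 3*39+1 = 118 -> hailstone_steps(118)
118 is even -> hailstone_steps(59)
59 is odd -> 3*59+1 = 178 -> hailstone_steps(178)
178 is even -> hailstone_steps(89)
89 is odd -> 3*89+1 = 268 -> hailstone_steps(268)
268 is even -> hailstone_steps(134)
134 is even -> hailstone_steps(67)
67 is odd -> 3*67+1 = 202 -> hailstone_steps(202)
202 is even -> hailstone_steps(101)
101 is odd -> 3*101+1 = 304 -> hailstone_steps(304)
304 is even -> hailstone_steps(152)
152 is even -> hailstone_steps(76)
76 is even -> hailstone_steps(38)
38 is even -> hailstone_steps(19)
19 is odd -> 3*19+1 = 58 -> hailstone_steps(58)
58 is even -> hailstone_steps(29)
29 is odd -> 3*29+1 = 88 -> hailstone_steps(88)
88 is even -> hailstone_steps(44)
44 is even -> hailstone_steps(22)
22 is even -> hailstone_steps(11)
11 is odd -> 3*11+1 = 34 -> hailstone_steps(34)
34 is even -> hailstone_steps(17)
17 is odd -> 3*17+1 = 52 -> hailstone_steps(52)
52 is even -> hailstone_steps(26)
26 is even -> hailstone_steps(13)
13 is odd -> 3*13+1 = 40 -> hailstone_steps(40)
40 is even -> hailstone_steps(20)
20 is even -> hailstone_steps(10)
10 is even -> hailstone_steps(5)
5 is odd -> 3*5+1 = 16 -> hailstone_steps(16)
16 is even -> hailstone_steps(8)
8 is even -> hailstone_steps(4)
4 is even -> hailstone_steps(2)
2 is even -> hailstone_steps(1)
Reached 1 after 35 steps
= 35


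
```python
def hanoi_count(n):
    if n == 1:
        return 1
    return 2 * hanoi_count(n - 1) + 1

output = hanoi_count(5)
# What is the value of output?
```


hanoi_count(5)
= 2 * hanoi_count(4) + 1
= 2 * (2 * hanoi_count(3) + 1) + 1
= 2 * (2 * (2 * hanoi_count(2) + 1) + 1) + 1
= 2 * (2 * (2 * (2 * hanoi_count(1) + 1) + 1) + 1) + 1
Now compute bottom-up:
hanoi_count(1) = 1
hanoi_count(2) = 2 * 1 + 1 = 3
hanoi_count(3) = 2 * 3 + 1 = 7
hanoi_count(4) = 2 * 7 + 1 = 15
hanoi_count(5) = 2 * 15 + 1 = 31
= 31


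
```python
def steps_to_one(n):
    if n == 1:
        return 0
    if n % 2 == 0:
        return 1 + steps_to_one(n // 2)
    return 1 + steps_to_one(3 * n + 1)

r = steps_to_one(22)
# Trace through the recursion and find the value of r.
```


steps_to_one(22)
22 is even -> steps_to_one(11)
11 is odd -> 3*11+1 = 34 -> steps_to_one(34)
34 is even -> steps_to_one(17)
17 is odd -> 3*17+1 = 52 -> steps_to_one(52)
52 is even -> steps_to_one(26)
26 is even -> steps_to_one(13)
13 is odd -> 3*13+1 = 40 -> steps_to_one(40)
40 is even -> steps_to_one(20)
20 is even -> steps_to_one(10)
10 is even -> steps_to_one(5)
5 is odd -> 3*5+1 = 16 -> steps_to_one(16)
16 is even -> steps_to_one(8)
8 is even -> steps_to_one(4)
4 is even -> steps_to_one(2)
2 is even -> steps_to_one(1)
Reached 1 after 15 steps
= 15


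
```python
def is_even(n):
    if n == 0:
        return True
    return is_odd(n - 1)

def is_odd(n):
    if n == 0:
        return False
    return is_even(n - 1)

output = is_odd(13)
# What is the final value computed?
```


is_odd(13)
= is_even(12)
= is_odd(11)
= is_even(10)
= is_odd(9)
= is_even(8)
= is_odd(7)
= is_even(6)
= is_odd(5)
= is_even(4)
= is_odd(3)
= is_even(2)
= is_odd(1)
= is_even(0)
n == 0: return True
= True


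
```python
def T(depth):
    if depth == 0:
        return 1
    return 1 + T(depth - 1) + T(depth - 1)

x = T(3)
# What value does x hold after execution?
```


T(3)
= 1 + T(2) + T(2)
= 1 + 2 * T(2)
T(k) = 2^(k+1) - 1
T(0) = 1
T(1) = 3
T(2) = 7
T(3) = 15
T(3) = 2^4 - 1 = 15


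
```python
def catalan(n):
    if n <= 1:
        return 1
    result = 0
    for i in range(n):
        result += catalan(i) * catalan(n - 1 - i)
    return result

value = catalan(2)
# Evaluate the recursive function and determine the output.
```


catalan(2)
= sum of catalan(i) * catalan(2-1-i) for i in 0..1
  catalan(0)*catalan(1) = 1*1 = 1
  catalan(1)*catalan(0) = 1*1 = 1
= 1 + 1
= 2


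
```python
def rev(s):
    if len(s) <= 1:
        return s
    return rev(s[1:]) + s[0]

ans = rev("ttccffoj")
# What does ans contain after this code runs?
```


rev("ttccffoj")
= rev("tccffoj") + "t"
= rev("ccffoj") + "t" + "t"
= rev("cffoj") + "c" + "t" + "t"
= rev("ffoj") + "c" + "c" + "t" + "t"
= rev("foj") + "f" + "c" + "c" + "t" + "t"
= rev("oj") + "f" + "f" + "c" + "c" + "t" + "t"
= rev("j") + "o" + "f" + "f" + "c" + "c" + "t" + "t"
= "j" + "o" + "f" + "f" + "c" + "c" + "t" + "t"
= "joffcctt"


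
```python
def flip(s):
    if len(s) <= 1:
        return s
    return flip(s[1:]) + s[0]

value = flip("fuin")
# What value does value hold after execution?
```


flip("fuin")
= flip("uin") + "f"
= flip("in") + "u" + "f"
= flip("n") + "i" + "u" + "f"
= "n" + "i" + "u" + "f"
= "niuf"


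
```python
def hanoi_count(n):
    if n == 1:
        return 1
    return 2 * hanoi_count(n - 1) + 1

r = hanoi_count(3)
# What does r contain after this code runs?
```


hanoi_count(3)
= 2 * hanoi_count(2) + 1
= 2 * (2 * hanoi_count(1) + 1) + 1
Now compute bottom-up:
hanoi_count(1) = 1
hanoi_count(2) = 2 * 1 + 1 = 3
hanoi_count(3) = 2 * 3 + 1 = 7
= 7


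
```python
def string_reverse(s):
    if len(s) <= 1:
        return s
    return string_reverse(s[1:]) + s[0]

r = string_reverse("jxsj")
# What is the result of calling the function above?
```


string_reverse("jxsj")
= string_reverse("xsj") + "j"
= string_reverse("sj") + "x" + "j"
= string_reverse("j") + "s" + "x" + "j"
= "j" + "s" + "x" + "j"
= "jsxj"


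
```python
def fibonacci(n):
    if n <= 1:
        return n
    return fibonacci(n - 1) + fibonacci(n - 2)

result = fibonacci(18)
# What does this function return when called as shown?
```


fibonacci(18)
= fibonacci(17) + fibonacci(16)
= (fibonacci(16) + fibonacci(15)) + fibonacci(16)
Computing bottom-up: fibonacci(0)=0, fibonacci(1)=1, fibonacci(2)=1, fibonacci(3)=2, fibonacci(4)=3, fibonacci(5)=5, fibonacci(6)=8, fibonacci(7)=13, fibonacci(8)=21, fibonacci(9)=34, fibonacci(10)=55, fibonacci(11)=89, fibonacci(12)=144, fibonacci(13)=233, fibonacci(14)=377, fibonacci(15)=610, fibonacci(16)=987, fibonacci(17)=1597, fibonacci(18)=2584
= 2584


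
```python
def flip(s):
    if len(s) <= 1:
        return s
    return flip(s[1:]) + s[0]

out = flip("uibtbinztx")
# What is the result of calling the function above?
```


flip("uibtbinztx")
= flip("ibtbinztx") + "u"
= flip("btbinztx") + "i" + "u"
= flip("tbinztx") + "b" + "i" + "u"
= flip("binztx") + "t" + "b" + "i" + "u"
= flip("inztx") + "b" + "t" + "b" + "i" + "u"
= flip("nztx") + "i" + "b" + "t" + "b" + "i" + "u"
= flip("ztx") + "n" + "i" + "b" + "t" + "b" + "i" + "u"
= flip("tx") + "z" + "n" + "i" + "b" + "t" + "b" + "i" + "u"
= flip("x") + "t" + "z" + "n" + "i" + "b" + "t" + "b" + "i" + "u"
= "x" + "t" + "z" + "n" + "i" + "b" + "t" + "b" + "i" + "u"
= "xtznibtbiu"


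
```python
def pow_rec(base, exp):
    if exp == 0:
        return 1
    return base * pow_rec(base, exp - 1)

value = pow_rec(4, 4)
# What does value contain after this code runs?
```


pow_rec(4, 4)
= 4 * pow_rec(4, 3)
= 4 * 4 * pow_rec(4, 2)
= 4 * 4 * 4 * pow_rec(4, 1)
= 4 * 4 * 4 * 4 * pow_rec(4, 0)
= 4 * 4 * 4 * 4 * 1
= 256


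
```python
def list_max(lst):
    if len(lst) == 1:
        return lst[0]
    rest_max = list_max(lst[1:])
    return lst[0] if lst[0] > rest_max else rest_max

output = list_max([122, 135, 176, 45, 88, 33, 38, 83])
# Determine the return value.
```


list_max([122, 135, 176, 45, 88, 33, 38, 83])
= compare 122 with list_max([135, 176, 45, 88, 33, 38, 83])
= compare 135 with list_max([176, 45, 88, 33, 38, 83])
= compare 176 with list_max([45, 88, 33, 38, 83])
= compare 45 with list_max([88, 33, 38, 83])
= compare 88 with list_max([33, 38, 83])
= compare 33 with list_max([38, 83])
= compare 38 with list_max([83])
Base: list_max([83]) = 83
compare 38 with 83: max = 83
compare 33 with 83: max = 83
compare 88 with 83: max = 88
compare 45 with 88: max = 88
compare 176 with 88: max = 176
compare 135 with 176: max = 176
compare 122 with 176: max = 176
= 176


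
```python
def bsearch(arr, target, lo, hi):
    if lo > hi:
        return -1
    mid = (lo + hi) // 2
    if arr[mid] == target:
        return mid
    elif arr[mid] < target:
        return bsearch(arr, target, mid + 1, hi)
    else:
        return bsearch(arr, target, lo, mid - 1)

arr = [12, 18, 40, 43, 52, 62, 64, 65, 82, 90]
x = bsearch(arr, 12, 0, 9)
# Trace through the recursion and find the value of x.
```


bsearch(arr, 12, 0, 9)
lo=0, hi=9, mid=4, arr[mid]=52
52 > 12, search left half
lo=0, hi=3, mid=1, arr[mid]=18
18 > 12, search left half
lo=0, hi=0, mid=0, arr[mid]=12
arr[0] == 12, found at index 0
= 0


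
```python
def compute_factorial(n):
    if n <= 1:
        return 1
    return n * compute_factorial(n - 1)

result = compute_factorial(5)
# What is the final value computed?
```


compute_factorial(5)
= 5 * compute_factorial(4)
= 5 * 4 * compute_factorial(3)
= 5 * 4 * 3 * compute_factorial(2)
= 5 * 4 * 3 * 2 * compute_factorial(1)
= 5 * 4 * 3 * 2 * 1
= 120


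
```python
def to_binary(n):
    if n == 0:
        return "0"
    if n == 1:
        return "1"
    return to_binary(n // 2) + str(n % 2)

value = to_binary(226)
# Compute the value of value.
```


to_binary(226)
= to_binary(113) + "0"
= to_binary(56) + "1" + "0"
= to_binary(28) + "0" + "1" + "0"
= to_binary(14) + "0" + "0" + "1" + "0"
= to_binary(7) + "0" + "0" + "0" + "1" + "0"
= to_binary(3) + "1" + "0" + "0" + "0" + "1" + "0"
= to_binary(1) + "1" + "1" + "0" + "0" + "0" + "1" + "0"
= "1" + "1" + "1" + "0" + "0" + "0" + "1" + "0"
= "11100010"


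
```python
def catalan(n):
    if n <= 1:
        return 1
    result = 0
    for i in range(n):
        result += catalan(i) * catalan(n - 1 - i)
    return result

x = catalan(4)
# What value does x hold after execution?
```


catalan(4)
= sum of catalan(i) * catalan(4-1-i) for i in 0..3
First compute sub-values bottom-up:
  catalan(0) = 1, catalan(1) = 1
  catalan(2) = 1*1 + 1*1 = 2
  catalan(3) = 1*2 + 1*1 + 2*1 = 5
Now catalan(4):
  catalan(0)*catalan(3) = 1*5 = 5
  catalan(1)*catalan(2) = 1*2 = 2
  catalan(2)*catalan(1) = 2*1 = 2
  catalan(3)*catalan(0) = 5*1 = 5
= 5 + 2 + 2 + 5
= 14


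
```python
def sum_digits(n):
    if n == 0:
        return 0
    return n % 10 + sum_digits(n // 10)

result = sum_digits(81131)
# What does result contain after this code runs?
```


sum_digits(81131)
= 1 + sum_digits(8113)
= 1 + 3 + sum_digits(811)
= 1 + 3 + 1 + sum_digits(81)
= 1 + 3 + 1 + 1 + sum_digits(8)
= 1 + 3 + 1 + 1 + 8 + sum_digits(0)
= 1 + 3 + 1 + 1 + 8 + 0
= 14


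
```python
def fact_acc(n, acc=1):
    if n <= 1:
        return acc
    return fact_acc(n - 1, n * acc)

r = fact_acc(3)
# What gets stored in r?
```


fact_acc(3, 1)
= fact_acc(2, 3 * 1) = fact_acc(2, 3)
= fact_acc(1, 2 * 3) = fact_acc(1, 6)
n <= 1, return acc = 6


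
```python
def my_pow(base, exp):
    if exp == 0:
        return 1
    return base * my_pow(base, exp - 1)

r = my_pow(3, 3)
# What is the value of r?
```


my_pow(3, 3)
= 3 * my_pow(3, 2)
= 3 * 3 * my_pow(3, 1)
= 3 * 3 * 3 * my_pow(3, 0)
= 3 * 3 * 3 * 1
= 27


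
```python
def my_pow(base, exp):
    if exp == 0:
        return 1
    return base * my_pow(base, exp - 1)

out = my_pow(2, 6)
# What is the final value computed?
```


my_pow(2, 6)
= 2 * my_pow(2, 5)
= 2 * 2 * my_pow(2, 4)
= 2 * 2 * 2 * my_pow(2, 3)
= 2 * 2 * 2 * 2 * my_pow(2, 2)
= 2 * 2 * 2 * 2 * 2 * my_pow(2, 1)
= 2 * 2 * 2 * 2 * 2 * 2 * my_pow(2, 0)
= 2 * 2 * 2 * 2 * 2 * 2 * 1
= 64


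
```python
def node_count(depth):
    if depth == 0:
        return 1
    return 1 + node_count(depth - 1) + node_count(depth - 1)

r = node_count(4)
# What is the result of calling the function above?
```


node_count(4)
= 1 + node_count(3) + node_count(3)
= 1 + 2 * node_count(3)
node_count(k) = 2^(k+1) - 1
node_count(0) = 1
node_count(1) = 3
node_count(2) = 7
node_count(3) = 15
node_count(4) = 31
node_count(4) = 2^5 - 1 = 31


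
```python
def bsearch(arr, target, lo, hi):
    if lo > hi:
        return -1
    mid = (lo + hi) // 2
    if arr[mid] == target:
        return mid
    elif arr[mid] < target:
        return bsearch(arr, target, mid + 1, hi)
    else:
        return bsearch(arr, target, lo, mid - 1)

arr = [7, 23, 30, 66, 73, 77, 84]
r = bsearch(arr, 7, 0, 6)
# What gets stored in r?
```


bsearch(arr, 7, 0, 6)
lo=0, hi=6, mid=3, arr[mid]=66
66 > 7, search left half
lo=0, hi=2, mid=1, arr[mid]=23
23 > 7, search left half
lo=0, hi=0, mid=0, arr[mid]=7
arr[0] == 7, found at index 0
= 0


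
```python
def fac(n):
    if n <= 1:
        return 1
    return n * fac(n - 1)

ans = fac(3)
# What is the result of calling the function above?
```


fac(3)
= 3 * fac(2)
= 3 * 2 * fac(1)
= 3 * 2 * 1
= 6


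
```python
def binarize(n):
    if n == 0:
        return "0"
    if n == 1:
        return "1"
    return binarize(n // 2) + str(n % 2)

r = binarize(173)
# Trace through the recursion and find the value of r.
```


binarize(173)
= binarize(86) + "1"
= binarize(43) + "0" + "1"
= binarize(21) + "1" + "0" + "1"
= binarize(10) + "1" + "1" + "0" + "1"
= binarize(5) + "0" + "1" + "1" + "0" + "1"
= binarize(2) + "1" + "0" + "1" + "1" + "0" + "1"
= binarize(1) + "0" + "1" + "0" + "1" + "1" + "0" + "1"
= "1" + "0" + "1" + "0" + "1" + "1" + "0" + "1"
= "10101101"


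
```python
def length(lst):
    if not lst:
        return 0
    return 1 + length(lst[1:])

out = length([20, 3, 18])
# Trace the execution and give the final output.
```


length([20, 3, 18])
= 1 + length([3, 18])
= 1 + 1 + length([18])
= 1 + 1 + 1 + length([])
= 1 + 1 + 1 + 0
= 3


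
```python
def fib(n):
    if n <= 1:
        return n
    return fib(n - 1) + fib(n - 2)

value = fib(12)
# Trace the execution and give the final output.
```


fib(12)
= fib(11) + fib(10)
= (fib(10) + fib(9)) + fib(10)
Computing bottom-up: fib(0)=0, fib(1)=1, fib(2)=1, fib(3)=2, fib(4)=3, fib(5)=5, fib(6)=8, fib(7)=13, fib(8)=21, fib(9)=34, fib(10)=55, fib(11)=89, fib(12)=144
= 144


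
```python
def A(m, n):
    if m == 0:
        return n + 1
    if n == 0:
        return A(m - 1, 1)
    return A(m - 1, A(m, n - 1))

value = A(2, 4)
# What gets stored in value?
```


A(2, 4)
= A(1, A(2, 3))
First compute A(2, 3) = 9
= A(1, 9)
= 11


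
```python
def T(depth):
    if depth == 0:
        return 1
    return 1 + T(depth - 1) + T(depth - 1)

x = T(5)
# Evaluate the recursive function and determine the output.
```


T(5)
= 1 + T(4) + T(4)
= 1 + 2 * T(4)
T(k) = 2^(k+1) - 1
T(0) = 1
T(1) = 3
T(2) = 7
T(3) = 15
T(4) = 31
T(5) = 2^6 - 1 = 63


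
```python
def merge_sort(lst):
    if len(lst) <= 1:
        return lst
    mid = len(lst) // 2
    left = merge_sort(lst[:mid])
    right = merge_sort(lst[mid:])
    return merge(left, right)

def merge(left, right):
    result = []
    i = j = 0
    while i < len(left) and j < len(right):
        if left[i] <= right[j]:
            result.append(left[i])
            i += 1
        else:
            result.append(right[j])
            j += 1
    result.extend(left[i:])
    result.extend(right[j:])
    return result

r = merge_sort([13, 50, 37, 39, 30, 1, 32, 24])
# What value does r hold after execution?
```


merge_sort([13, 50, 37, 39, 30, 1, 32, 24])
Split into [13, 50, 37, 39] and [30, 1, 32, 24]
Left sorted: [13, 37, 39, 50]
Right sorted: [1, 24, 30, 32]
Merge [13, 37, 39, 50] and [1, 24, 30, 32]
= [1, 13, 24, 30, 32, 37, 39, 50]


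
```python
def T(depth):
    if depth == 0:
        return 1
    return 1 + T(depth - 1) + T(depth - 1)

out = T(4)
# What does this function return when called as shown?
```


T(4)
= 1 + T(3) + T(3)
= 1 + 2 * T(3)
T(k) = 2^(k+1) - 1
T(0) = 1
T(1) = 3
T(2) = 7
T(3) = 15
T(4) = 31
T(4) = 2^5 - 1 = 31


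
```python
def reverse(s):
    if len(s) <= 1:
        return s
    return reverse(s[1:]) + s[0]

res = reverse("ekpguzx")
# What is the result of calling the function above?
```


reverse("ekpguzx")
= reverse("kpguzx") + "e"
= reverse("pguzx") + "k" + "e"
= reverse("guzx") + "p" + "k" + "e"
= reverse("uzx") + "g" + "p" + "k" + "e"
= reverse("zx") + "u" + "g" + "p" + "k" + "e"
= reverse("x") + "z" + "u" + "g" + "p" + "k" + "e"
= "x" + "z" + "u" + "g" + "p" + "k" + "e"
= "xzugpke"


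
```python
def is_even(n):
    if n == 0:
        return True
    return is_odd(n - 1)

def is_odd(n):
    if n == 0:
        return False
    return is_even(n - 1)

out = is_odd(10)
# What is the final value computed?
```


is_odd(10)
= is_even(9)
= is_odd(8)
= is_even(7)
= is_odd(6)
= is_even(5)
= is_odd(4)
= is_even(3)
= is_odd(2)
= is_even(1)
= is_odd(0)
n == 0: return False
= False


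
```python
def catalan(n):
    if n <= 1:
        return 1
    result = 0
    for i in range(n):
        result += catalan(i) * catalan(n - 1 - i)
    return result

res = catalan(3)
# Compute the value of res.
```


catalan(3)
= sum of catalan(i) * catalan(3-1-i) for i in 0..2
First compute sub-values bottom-up:
  catalan(0) = 1, catalan(1) = 1
  catalan(2) = 1*1 + 1*1 = 2
Now catalan(3):
  catalan(0)*catalan(2) = 1*2 = 2
  catalan(1)*catalan(1) = 1*1 = 1
  catalan(2)*catalan(0) = 2*1 = 2
= 2 + 1 + 2
= 5


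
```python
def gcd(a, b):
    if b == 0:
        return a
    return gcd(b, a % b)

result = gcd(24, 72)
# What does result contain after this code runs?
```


gcd(24, 72)
= gcd(72, 24 % 72) = gcd(72, 24)
= gcd(24, 72 % 24) = gcd(24, 0)
b == 0, return a = 24


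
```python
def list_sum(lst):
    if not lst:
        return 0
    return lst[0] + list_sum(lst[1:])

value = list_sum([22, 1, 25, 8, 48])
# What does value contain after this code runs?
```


list_sum([22, 1, 25, 8, 48])
= 22 + list_sum([1, 25, 8, 48])
= 22 + 1 + list_sum([25, 8, 48])
= 22 + 1 + 25 + list_sum([8, 48])
= 22 + 1 + 25 + 8 + list_sum([48])
= 22 + 1 + 25 + 8 + 48 + list_sum([])
= 22 + 1 + 25 + 8 + 48 + 0
= 104


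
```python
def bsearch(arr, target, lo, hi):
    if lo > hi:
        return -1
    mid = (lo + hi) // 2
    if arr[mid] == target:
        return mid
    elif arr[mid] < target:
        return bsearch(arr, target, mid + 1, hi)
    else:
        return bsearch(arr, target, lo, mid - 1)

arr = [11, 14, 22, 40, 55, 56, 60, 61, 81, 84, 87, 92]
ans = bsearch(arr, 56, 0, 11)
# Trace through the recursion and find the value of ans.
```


bsearch(arr, 56, 0, 11)
lo=0, hi=11, mid=5, arr[mid]=56
arr[5] == 56, found at index 5
= 5


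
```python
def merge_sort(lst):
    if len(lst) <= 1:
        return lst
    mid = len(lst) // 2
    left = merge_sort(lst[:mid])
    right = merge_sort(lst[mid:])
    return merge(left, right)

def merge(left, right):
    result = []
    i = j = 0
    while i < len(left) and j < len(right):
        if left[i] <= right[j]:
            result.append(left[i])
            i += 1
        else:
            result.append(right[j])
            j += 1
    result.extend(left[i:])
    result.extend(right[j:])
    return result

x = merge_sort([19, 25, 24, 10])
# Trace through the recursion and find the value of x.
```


merge_sort([19, 25, 24, 10])
Split into [19, 25] and [24, 10]
Left sorted: [19, 25]
Right sorted: [10, 24]
Merge [19, 25] and [10, 24]
= [10, 19, 24, 25]


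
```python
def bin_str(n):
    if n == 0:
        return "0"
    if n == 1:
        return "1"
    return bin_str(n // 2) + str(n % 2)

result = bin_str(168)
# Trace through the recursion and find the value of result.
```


bin_str(168)
= bin_str(84) + "0"
= bin_str(42) + "0" + "0"
= bin_str(21) + "0" + "0" + "0"
= bin_str(10) + "1" + "0" + "0" + "0"
= bin_str(5) + "0" + "1" + "0" + "0" + "0"
= bin_str(2) + "1" + "0" + "1" + "0" + "0" + "0"
= bin_str(1) + "0" + "1" + "0" + "1" + "0" + "0" + "0"
= "1" + "0" + "1" + "0" + "1" + "0" + "0" + "0"
= "10101000"


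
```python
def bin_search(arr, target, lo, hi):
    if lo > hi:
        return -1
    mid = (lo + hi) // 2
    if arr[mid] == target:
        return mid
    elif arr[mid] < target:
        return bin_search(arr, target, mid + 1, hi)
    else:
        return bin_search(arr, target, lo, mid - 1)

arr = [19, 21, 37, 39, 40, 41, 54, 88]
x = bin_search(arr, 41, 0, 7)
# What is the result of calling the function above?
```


bin_search(arr, 41, 0, 7)
lo=0, hi=7, mid=3, arr[mid]=39
39 < 41, search right half
lo=4, hi=7, mid=5, arr[mid]=41
arr[5] == 41, found at index 5
= 5


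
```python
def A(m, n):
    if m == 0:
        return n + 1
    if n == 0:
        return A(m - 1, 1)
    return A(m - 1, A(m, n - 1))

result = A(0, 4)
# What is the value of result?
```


A(0, 4)
m == 0: return 4 + 1 = 5
= 5


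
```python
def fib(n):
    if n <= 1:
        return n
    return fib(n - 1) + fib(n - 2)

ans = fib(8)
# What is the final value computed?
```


fib(8)
= fib(7) + fib(6)
= (fib(6) + fib(5)) + fib(6)
Computing bottom-up: fib(0)=0, fib(1)=1, fib(2)=1, fib(3)=2, fib(4)=3, fib(5)=5, fib(6)=8, fib(7)=13, fib(8)=21
= 21


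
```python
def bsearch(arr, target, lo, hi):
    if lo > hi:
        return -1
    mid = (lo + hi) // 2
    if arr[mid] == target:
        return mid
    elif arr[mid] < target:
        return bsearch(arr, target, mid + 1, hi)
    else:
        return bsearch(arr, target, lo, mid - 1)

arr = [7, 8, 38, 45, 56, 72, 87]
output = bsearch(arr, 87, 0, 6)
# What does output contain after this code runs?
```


bsearch(arr, 87, 0, 6)
lo=0, hi=6, mid=3, arr[mid]=45
45 < 87, search right half
lo=4, hi=6, mid=5, arr[mid]=72
72 < 87, search right half
lo=6, hi=6, mid=6, arr[mid]=87
arr[6] == 87, found at index 6
= 6


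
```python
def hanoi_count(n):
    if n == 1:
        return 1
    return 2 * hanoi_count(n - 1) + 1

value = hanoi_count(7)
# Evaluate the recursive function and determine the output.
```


hanoi_count(7)
= 2 * hanoi_count(6) + 1
= 2 * (2 * hanoi_count(5) + 1) + 1
= 2 * (2 * (2 * hanoi_count(4) + 1) + 1) + 1
= 2 * (2 * (2 * (2 * hanoi_count(3) + 1) + 1) + 1) + 1
= 2 * (2 * (2 * (2 * (2 * hanoi_count(2) + 1) + 1) + 1) + 1) + 1
= 2 * (2 * (2 * (2 * (2 * (2 * hanoi_count(1) + 1) + 1) + 1) + 1) + 1) + 1
Now compute bottom-up:
hanoi_count(1) = 1
hanoi_count(2) = 2 * 1 + 1 = 3
hanoi_count(3) = 2 * 3 + 1 = 7
hanoi_count(4) = 2 * 7 + 1 = 15
hanoi_count(5) = 2 * 15 + 1 = 31
hanoi_count(6) = 2 * 31 + 1 = 63
hanoi_count(7) = 2 * 63 + 1 = 127
= 127


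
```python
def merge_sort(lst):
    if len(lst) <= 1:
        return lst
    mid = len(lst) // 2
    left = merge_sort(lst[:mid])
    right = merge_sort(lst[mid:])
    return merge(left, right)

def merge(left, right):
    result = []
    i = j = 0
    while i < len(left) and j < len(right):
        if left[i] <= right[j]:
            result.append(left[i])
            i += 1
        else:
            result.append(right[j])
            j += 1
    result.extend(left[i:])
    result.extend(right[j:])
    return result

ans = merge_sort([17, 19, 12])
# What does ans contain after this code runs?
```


merge_sort([17, 19, 12])
Split into [17] and [19, 12]
Left sorted: [17]
Right sorted: [12, 19]
Merge [17] and [12, 19]
= [12, 17, 19]


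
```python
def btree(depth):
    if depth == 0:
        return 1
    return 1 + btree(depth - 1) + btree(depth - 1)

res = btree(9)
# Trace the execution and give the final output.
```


btree(9)
= 1 + btree(8) + btree(8)
= 1 + 2 * btree(8)
btree(k) = 2^(k+1) - 1
btree(0) = 1
btree(1) = 3
btree(2) = 7
btree(3) = 15
btree(4) = 31
btree(9) = 2^10 - 1 = 1023


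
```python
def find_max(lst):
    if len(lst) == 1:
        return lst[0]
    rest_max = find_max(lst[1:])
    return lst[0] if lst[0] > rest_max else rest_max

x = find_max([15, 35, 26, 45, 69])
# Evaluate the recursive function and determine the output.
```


find_max([15, 35, 26, 45, 69])
= compare 15 with find_max([35, 26, 45, 69])
= compare 35 with find_max([26, 45, 69])
= compare 26 with find_max([45, 69])
= compare 45 with find_max([69])
Base: find_max([69]) = 69
compare 45 with 69: max = 69
compare 26 with 69: max = 69
compare 35 with 69: max = 69
compare 15 with 69: max = 69
= 69


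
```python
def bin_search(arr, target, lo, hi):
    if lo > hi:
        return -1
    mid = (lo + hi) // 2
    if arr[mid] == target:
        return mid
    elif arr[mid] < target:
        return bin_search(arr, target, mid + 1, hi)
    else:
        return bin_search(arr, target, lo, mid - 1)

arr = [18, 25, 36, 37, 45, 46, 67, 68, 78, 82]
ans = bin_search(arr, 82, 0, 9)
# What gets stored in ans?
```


bin_search(arr, 82, 0, 9)
lo=0, hi=9, mid=4, arr[mid]=45
45 < 82, search right half
lo=5, hi=9, mid=7, arr[mid]=68
68 < 82, search right half
lo=8, hi=9, mid=8, arr[mid]=78
78 < 82, search right half
lo=9, hi=9, mid=9, arr[mid]=82
arr[9] == 82, found at index 9
= 9
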